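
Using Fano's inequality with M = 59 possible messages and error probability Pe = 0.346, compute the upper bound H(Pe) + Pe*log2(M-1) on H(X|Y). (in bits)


H(Pe) = -Pe*log2(Pe) - (1-Pe)*log2(1-Pe) = -0.346*log2(0.346) - 0.654*log2(0.654) = 0.529780 + 0.400665 = 0.9304. Pe*log2(M-1) = 0.346*log2(58) = 2.026861. Bound = H(Pe) + Pe*log2(M-1) = 0.529780 + 0.400665 + 2.026861 = 2.9573

2.9573 bits


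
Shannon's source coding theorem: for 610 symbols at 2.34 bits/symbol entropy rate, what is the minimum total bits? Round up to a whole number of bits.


Minimum bits >= n * H = 610 * 2.34 = 1427.4, rounded up to a whole number of bits = 1428

1428 bits


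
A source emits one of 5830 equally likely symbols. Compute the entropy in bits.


H = log2(n) = log2(5830) = 12.5093

12.5093 bits


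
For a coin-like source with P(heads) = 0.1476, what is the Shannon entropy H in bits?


H = -p*log2(p) - (1-p)*log2(1-p). -0.1476*log2(0.1476) = 0.407411; -0.8524*log2(0.8524) = 0.196391. H = 0.407411 + 0.196391 = 0.6038

0.6038 bits


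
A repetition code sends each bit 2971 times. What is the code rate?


Rate = k/n = 1/2971

1/2971


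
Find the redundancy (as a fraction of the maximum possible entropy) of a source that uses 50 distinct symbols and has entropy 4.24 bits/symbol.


H_max = log2(K) = log2(50) = 5.6439 bits/symbol. Redundancy = 1 - H/H_max = 1 - 4.24/5.6439 = 1 - 0.7513 = 0.2487

0.2487


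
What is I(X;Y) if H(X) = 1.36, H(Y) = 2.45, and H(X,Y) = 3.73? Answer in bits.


I(X;Y) = H(X) + H(Y) - H(X,Y) = 1.36 + 2.45 - 3.73 = 0.08

0.08 bits


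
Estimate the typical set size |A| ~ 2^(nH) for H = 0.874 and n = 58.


log2|A_typical| = nH = 58 * 0.874 = 50.692, so |A_typical| ~ 2^50.692 = 1.819e+15

1.819e+15


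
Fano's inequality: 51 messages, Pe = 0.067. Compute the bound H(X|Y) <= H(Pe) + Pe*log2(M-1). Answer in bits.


H(Pe) = -Pe*log2(Pe) - (1-Pe)*log2(1-Pe) = -0.067*log2(0.067) - 0.933*log2(0.933) = 0.261280 + 0.093348 = 0.3546. Pe*log2(M-1) = 0.067*log2(50) = 0.378138. Bound = H(Pe) + Pe*log2(M-1) = 0.261280 + 0.093348 + 0.378138 = 0.7328

0.7328 bits


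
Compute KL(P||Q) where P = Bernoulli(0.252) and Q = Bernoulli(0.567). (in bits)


KL = p*log2(p/q) + (1-p)*log2((1-p)/(1-q)) = 0.252*log2(0.252/0.567) + 0.748*log2(0.748/0.433) = 0.2951

0.2951 bits


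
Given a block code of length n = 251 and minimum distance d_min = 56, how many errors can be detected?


Detection capability = d_min - 1 = 56 - 1 = 55

55 errors


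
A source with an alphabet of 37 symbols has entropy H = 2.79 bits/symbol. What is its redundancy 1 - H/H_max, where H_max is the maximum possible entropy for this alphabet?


H_max = log2(K) = log2(37) = 5.2095 bits/symbol. Redundancy = 1 - H/H_max = 1 - 2.79/5.2095 = 1 - 0.5356 = 0.4644

0.4644


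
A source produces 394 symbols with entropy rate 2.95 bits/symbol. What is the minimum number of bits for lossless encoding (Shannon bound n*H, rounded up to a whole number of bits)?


Minimum bits >= n * H = 394 * 2.95 = 1162.3, rounded up to a whole number of bits = 1163

1163 bits


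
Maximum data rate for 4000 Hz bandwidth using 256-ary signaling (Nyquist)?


Rate = 2 * B * log2(M) = 2 * 4000 * 8.0 = 64000.0

64000.0 bps


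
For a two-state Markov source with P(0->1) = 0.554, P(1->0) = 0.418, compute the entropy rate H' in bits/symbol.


Stationary distribution: pi_0 = p10/(p01+p10) = 0.43, pi_1 = 0.57. Entropy rate H' = pi_0*H(p01) + pi_1*H(p10) = 0.43*0.9916 + 0.57*0.9805 = 0.9853

0.9853 bits/symbol


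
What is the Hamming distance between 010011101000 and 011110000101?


Count differing positions: . . ^ ^ . ^ ^ . ^ ^ . ^ = 7 differences

7


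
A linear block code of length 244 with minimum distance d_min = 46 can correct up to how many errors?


Correction capability = floor((d-1)/2) = floor((46-1)/2) = 22

22 errors


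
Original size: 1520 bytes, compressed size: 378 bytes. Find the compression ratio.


Ratio = original / compressed = 1520 / 378 = 4.0212

4.0212


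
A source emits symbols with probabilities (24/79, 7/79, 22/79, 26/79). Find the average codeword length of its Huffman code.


Huffman construction (repeatedly merge the two least-probable nodes; each merge adds 1 bit to every symbol beneath it): 7/79 + 22/79 = 29/79; 24/79 + 26/79 = 50/79; 29/79 + 50/79 = 1. Resulting codeword lengths (in the order the probabilities were given): (2, 2, 2, 2). L_avg = sum(p_i * l_i) = 24/79*2 + 7/79*2 + 22/79*2 + 26/79*2 = 2

2.0 bits


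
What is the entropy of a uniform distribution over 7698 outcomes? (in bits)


H = log2(n) = log2(7698) = 12.9103

12.9103 bits


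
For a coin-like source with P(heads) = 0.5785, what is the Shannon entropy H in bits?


H = -p*log2(p) - (1-p)*log2(1-p). -0.5785*log2(0.5785) = 0.456790; -0.4215*log2(0.4215) = 0.525356. H = 0.456790 + 0.525356 = 0.9821

0.9821 bits


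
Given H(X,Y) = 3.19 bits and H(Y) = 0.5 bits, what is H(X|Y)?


H(X|Y) = H(X,Y) - H(Y) = 3.19 - 0.5 = 2.69

2.69 bits


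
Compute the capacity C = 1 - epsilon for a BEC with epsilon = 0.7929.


C = 1 - epsilon = 1 - 0.7929 = 0.2071

0.2071 bits


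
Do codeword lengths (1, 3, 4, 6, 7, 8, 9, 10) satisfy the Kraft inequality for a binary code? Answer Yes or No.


Kraft sum = sum(2^(-l_i)) = 0.7178, need <= 1. Result: satisfied (a binary prefix-free code with these lengths exists)

Yes


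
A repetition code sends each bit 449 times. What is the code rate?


Rate = k/n = 1/449

1/449


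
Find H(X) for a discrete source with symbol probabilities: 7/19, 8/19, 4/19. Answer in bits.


H = -sum(p_i * log2(p_i)). Terms: -(7/19)*log2(7/19) = 0.530737; -(8/19)*log2(8/19) = 0.525443; -(4/19)*log2(4/19) = 0.473248. H = 0.530737 + 0.525443 + 0.473248 = 1.5294

1.5294 bits


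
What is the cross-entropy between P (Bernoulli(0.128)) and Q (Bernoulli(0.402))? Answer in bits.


H(P,Q) = -p*log2(q) - (1-p)*log2(1-q). -0.128*log2(0.402) = 0.168286; -0.872*log2(0.598) = 0.646834. H(P,Q) = 0.168286 + 0.646834 = 0.8151

0.8151 bits


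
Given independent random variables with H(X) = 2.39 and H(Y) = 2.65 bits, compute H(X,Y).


For independent variables, H(X,Y) = H(X) + H(Y) = 2.39 + 2.65 = 5.04

5.04 bits


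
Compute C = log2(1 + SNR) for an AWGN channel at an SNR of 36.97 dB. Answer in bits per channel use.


SNR_linear = 10^(36.97/10) = 4977.3708; C = log2(1 + SNR_linear) = log2(1 + 4977.3708) = 12.2815

12.2815 bits/channel use


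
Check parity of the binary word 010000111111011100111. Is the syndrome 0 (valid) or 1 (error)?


Syndrome = XOR of all bits = 0 XOR 1 XOR 0 XOR 0 XOR 0 XOR 0 XOR 1 XOR 1 XOR 1 XOR 1 XOR 1 XOR 1 XOR 0 XOR 1 XOR 1 XOR 1 XOR 0 XOR 0 XOR 1 XOR 1 XOR 1 = 1

1


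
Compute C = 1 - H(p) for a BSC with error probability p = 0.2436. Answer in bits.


H(p) = -p*log2(p) - (1-p)*log2(1-p) = -0.2436*log2(0.2436) - 0.7564*log2(0.7564) = 0.496314 + 0.304662 = 0.801. C = 1 - H(p) = 1 - 0.801 = 0.199

0.199 bits


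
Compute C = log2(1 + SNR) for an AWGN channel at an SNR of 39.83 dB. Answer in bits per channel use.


SNR_linear = 10^(39.83/10) = 9616.1228; C = log2(1 + SNR_linear) = log2(1 + 9616.1228) = 13.2314

13.2314 bits/channel use


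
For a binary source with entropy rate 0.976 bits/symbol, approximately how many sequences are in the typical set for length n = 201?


log2|A_typical| = nH = 201 * 0.976 = 196.176, so |A_typical| ~ 2^196.176 = 1.135e+59

1.135e+59


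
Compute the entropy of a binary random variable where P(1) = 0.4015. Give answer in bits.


H = -p*log2(p) - (1-p)*log2(1-p). -0.4015*log2(0.4015) = 0.528586; -0.5985*log2(0.5985) = 0.443235. H = 0.528586 + 0.443235 = 0.9718

0.9718 bits


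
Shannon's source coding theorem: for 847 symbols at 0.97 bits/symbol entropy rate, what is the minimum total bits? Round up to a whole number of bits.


Minimum bits >= n * H = 847 * 0.97 = 821.59, rounded up to a whole number of bits = 822

822 bits


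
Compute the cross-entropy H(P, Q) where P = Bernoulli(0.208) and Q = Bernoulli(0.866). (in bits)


H(P,Q) = -p*log2(q) - (1-p)*log2(1-q). -0.208*log2(0.866) = 0.043173; -0.792*log2(0.134) = 2.296559. H(P,Q) = 0.043173 + 2.296559 = 2.3397

2.3397 bits


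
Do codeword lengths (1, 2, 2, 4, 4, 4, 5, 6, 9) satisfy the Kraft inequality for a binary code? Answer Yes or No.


Kraft sum = sum(2^(-l_i)) = 1.2363, need <= 1. Result: violated (a binary prefix-free code with these lengths cannot exist)

No


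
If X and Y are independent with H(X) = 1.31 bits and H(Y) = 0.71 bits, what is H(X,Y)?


For independent variables, H(X,Y) = H(X) + H(Y) = 1.31 + 0.71 = 2.02

2.02 bits


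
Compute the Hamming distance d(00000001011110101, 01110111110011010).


Count differing positions: . ^ ^ ^ . ^ ^ . ^ . ^ ^ . ^ ^ ^ ^ = 12 differences

12


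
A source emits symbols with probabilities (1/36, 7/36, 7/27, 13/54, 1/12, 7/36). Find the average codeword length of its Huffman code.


Huffman construction (repeatedly merge the two least-probable nodes; each merge adds 1 bit to every symbol beneath it): 1/36 + 1/12 = 1/9; 1/9 + 7/36 = 11/36; 7/36 + 13/54 = 47/108; 7/27 + 11/36 = 61/108; 47/108 + 61/108 = 1. Resulting codeword lengths (in the order the probabilities were given): (4, 3, 2, 2, 4, 2). L_avg = sum(p_i * l_i) = 1/36*4 + 7/36*3 + 7/27*2 + 13/54*2 + 1/12*4 + 7/36*2 = 29/12 = 2.4167

2.4167 bits


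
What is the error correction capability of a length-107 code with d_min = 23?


Correction capability = floor((d-1)/2) = floor((23-1)/2) = 11

11 errors


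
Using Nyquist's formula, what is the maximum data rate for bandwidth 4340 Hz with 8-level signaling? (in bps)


Rate = 2 * B * log2(M) = 2 * 4340 * 3.0 = 26040.0

26040.0 bps


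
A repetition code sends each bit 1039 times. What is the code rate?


Rate = k/n = 1/1039

1/1039


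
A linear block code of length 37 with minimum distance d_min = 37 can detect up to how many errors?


Detection capability = d_min - 1 = 37 - 1 = 36

36 errors


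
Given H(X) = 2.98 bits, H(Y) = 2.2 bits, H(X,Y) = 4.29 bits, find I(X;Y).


I(X;Y) = H(X) + H(Y) - H(X,Y) = 2.98 + 2.2 - 4.29 = 0.89

0.89 bits


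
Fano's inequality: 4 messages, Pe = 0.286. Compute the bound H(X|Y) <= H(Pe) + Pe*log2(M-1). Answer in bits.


H(Pe) = -Pe*log2(Pe) - (1-Pe)*log2(1-Pe) = -0.286*log2(0.286) - 0.714*log2(0.714) = 0.516491 + 0.347007 = 0.8635. Pe*log2(M-1) = 0.286*log2(3) = 0.453299. Bound = H(Pe) + Pe*log2(M-1) = 0.516491 + 0.347007 + 0.453299 = 1.3168

1.3168 bits


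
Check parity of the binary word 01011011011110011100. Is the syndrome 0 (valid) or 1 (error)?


Syndrome = XOR of all bits = 0 XOR 1 XOR 0 XOR 1 XOR 1 XOR 0 XOR 1 XOR 1 XOR 0 XOR 1 XOR 1 XOR 1 XOR 1 XOR 0 XOR 0 XOR 1 XOR 1 XOR 1 XOR 0 XOR 0 = 0

0


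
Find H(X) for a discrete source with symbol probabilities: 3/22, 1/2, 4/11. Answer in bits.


H = -sum(p_i * log2(p_i)). Terms: -(3/22)*log2(3/22) = 0.391973; -(1/2)*log2(1/2) = 0.500000; -(4/11)*log2(4/11) = 0.530702. H = 0.391973 + 0.500000 + 0.530702 = 1.4227

1.4227 bits


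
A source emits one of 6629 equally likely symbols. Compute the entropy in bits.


H = log2(n) = log2(6629) = 12.6946

12.6946 bits


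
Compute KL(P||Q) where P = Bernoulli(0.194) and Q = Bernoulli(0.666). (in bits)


KL = p*log2(p/q) + (1-p)*log2((1-p)/(1-q)) = 0.194*log2(0.194/0.666) + 0.806*log2(0.806/0.334) = 0.6792

0.6792 bits


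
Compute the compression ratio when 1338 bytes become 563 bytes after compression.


Ratio = original / compressed = 1338 / 563 = 2.3766

2.3766


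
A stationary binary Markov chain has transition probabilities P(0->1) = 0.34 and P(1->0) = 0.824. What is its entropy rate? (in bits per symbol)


Stationary distribution: pi_0 = p10/(p01+p10) = 0.7079, pi_1 = 0.2921. Entropy rate H' = pi_0*H(p01) + pi_1*H(p10) = 0.7079*0.9248 + 0.2921*0.6712 = 0.8508

0.8508 bits/symbol


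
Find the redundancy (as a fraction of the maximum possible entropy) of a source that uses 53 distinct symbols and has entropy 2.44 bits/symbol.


H_max = log2(K) = log2(53) = 5.7279 bits/symbol. Redundancy = 1 - H/H_max = 1 - 2.44/5.7279 = 1 - 0.426 = 0.574

0.574


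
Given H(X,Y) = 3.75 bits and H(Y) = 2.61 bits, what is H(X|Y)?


H(X|Y) = H(X,Y) - H(Y) = 3.75 - 2.61 = 1.14

1.14 bits


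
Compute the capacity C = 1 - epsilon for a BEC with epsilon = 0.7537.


C = 1 - epsilon = 1 - 0.7537 = 0.2463

0.2463 bits


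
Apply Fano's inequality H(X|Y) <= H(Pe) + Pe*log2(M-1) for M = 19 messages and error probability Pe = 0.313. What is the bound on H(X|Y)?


H(Pe) = -Pe*log2(Pe) - (1-Pe)*log2(1-Pe) = -0.313*log2(0.313) - 0.687*log2(0.687) = 0.524515 + 0.372092 = 0.8966. Pe*log2(M-1) = 0.313*log2(18) = 1.305187. Bound = H(Pe) + Pe*log2(M-1) = 0.524515 + 0.372092 + 1.305187 = 2.2018

2.2018 bits


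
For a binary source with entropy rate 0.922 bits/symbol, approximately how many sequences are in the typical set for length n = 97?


log2|A_typical| = nH = 97 * 0.922 = 89.434, so |A_typical| ~ 2^89.434 = 8.362e+26

8.362e+26


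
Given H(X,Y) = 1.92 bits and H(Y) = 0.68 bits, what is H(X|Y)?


H(X|Y) = H(X,Y) - H(Y) = 1.92 - 0.68 = 1.24

1.24 bits


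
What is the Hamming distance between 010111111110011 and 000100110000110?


Count differing positions: . ^ . . ^ ^ . . ^ ^ ^ . ^ . ^ = 8 differences

8


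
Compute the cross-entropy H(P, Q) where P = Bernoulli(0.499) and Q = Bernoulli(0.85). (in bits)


H(P,Q) = -p*log2(q) - (1-p)*log2(1-q). -0.499*log2(0.85) = 0.116998; -0.501*log2(0.15) = 1.371220. H(P,Q) = 0.116998 + 1.371220 = 1.4882

1.4882 bits


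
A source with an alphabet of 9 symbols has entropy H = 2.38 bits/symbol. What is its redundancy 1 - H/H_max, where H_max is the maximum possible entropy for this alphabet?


H_max = log2(K) = log2(9) = 3.1699 bits/symbol. Redundancy = 1 - H/H_max = 1 - 2.38/3.1699 = 1 - 0.7508 = 0.2492

0.2492


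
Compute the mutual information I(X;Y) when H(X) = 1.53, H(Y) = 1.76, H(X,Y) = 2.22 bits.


I(X;Y) = H(X) + H(Y) - H(X,Y) = 1.53 + 1.76 - 2.22 = 1.07

1.07 bits


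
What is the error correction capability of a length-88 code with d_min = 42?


Correction capability = floor((d-1)/2) = floor((42-1)/2) = 20

20 errors


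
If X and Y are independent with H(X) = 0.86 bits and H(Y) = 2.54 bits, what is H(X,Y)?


For independent variables, H(X,Y) = H(X) + H(Y) = 0.86 + 2.54 = 3.4

3.4 bits


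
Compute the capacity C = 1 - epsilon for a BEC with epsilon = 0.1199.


C = 1 - epsilon = 1 - 0.1199 = 0.8801

0.8801 bits


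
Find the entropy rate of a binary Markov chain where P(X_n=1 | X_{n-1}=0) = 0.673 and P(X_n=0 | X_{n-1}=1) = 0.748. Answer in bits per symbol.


Stationary distribution: pi_0 = p10/(p01+p10) = 0.5264, pi_1 = 0.4736. Entropy rate H' = pi_0*H(p01) + pi_1*H(p10) = 0.5264*0.9118 + 0.4736*0.8144 = 0.8657

0.8657 bits/symbol


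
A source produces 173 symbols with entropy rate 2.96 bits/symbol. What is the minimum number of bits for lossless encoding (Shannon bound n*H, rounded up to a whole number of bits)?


Minimum bits >= n * H = 173 * 2.96 = 512.08, rounded up to a whole number of bits = 513

513 bits


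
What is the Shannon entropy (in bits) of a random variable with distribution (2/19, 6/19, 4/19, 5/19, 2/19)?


H = -sum(p_i * log2(p_i)). Terms: -(2/19)*log2(2/19) = 0.341887; -(6/19)*log2(6/19) = 0.525147; -(4/19)*log2(4/19) = 0.473248; -(5/19)*log2(5/19) = 0.506842; -(2/19)*log2(2/19) = 0.341887. H = 0.341887 + 0.525147 + 0.473248 + 0.506842 + 0.341887 = 2.189

2.189 bits


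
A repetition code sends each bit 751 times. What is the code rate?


Rate = k/n = 1/751

1/751


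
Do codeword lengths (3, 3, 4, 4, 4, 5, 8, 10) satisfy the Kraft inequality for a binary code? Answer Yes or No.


Kraft sum = sum(2^(-l_i)) = 0.4736, need <= 1. Result: satisfied (a binary prefix-free code with these lengths exists)

Yes


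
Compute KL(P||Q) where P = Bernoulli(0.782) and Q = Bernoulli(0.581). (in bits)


KL = p*log2(p/q) + (1-p)*log2((1-p)/(1-q)) = 0.782*log2(0.782/0.581) + 0.218*log2(0.218/0.419) = 0.1297

0.1297 bits


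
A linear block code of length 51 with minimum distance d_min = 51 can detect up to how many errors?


Detection capability = d_min - 1 = 51 - 1 = 50

50 errors


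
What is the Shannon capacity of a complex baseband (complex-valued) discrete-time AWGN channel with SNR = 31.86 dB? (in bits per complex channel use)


SNR_linear = 10^(31.86/10) = 1534.617; C = log2(1 + SNR_linear) = log2(1 + 1534.617) = 10.5846

10.5846 bits/channel use


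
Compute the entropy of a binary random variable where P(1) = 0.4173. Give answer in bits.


H = -p*log2(p) - (1-p)*log2(1-p). -0.4173*log2(0.4173) = 0.526150; -0.5827*log2(0.5827) = 0.454025. H = 0.526150 + 0.454025 = 0.9802

0.9802 bits


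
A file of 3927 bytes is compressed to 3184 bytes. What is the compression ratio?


Ratio = original / compressed = 3927 / 3184 = 1.2334

1.2334


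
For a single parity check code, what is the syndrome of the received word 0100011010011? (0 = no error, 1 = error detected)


Syndrome = XOR of all bits = 0 XOR 1 XOR 0 XOR 0 XOR 0 XOR 1 XOR 1 XOR 0 XOR 1 XOR 0 XOR 0 XOR 1 XOR 1 = 0

0


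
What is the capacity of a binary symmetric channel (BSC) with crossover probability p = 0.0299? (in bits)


H(p) = -p*log2(p) - (1-p)*log2(1-p) = -0.0299*log2(0.0299) - 0.9701*log2(0.9701) = 0.151405 + 0.042485 = 0.1939. C = 1 - H(p) = 1 - 0.1939 = 0.8061

0.8061 bits


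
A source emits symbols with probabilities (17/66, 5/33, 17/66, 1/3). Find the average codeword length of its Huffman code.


Huffman construction (repeatedly merge the two least-probable nodes; each merge adds 1 bit to every symbol beneath it): 5/33 + 17/66 = 9/22; 17/66 + 1/3 = 13/22; 9/22 + 13/22 = 1. Resulting codeword lengths (in the order the probabilities were given): (2, 2, 2, 2). L_avg = sum(p_i * l_i) = 17/66*2 + 5/33*2 + 17/66*2 + 1/3*2 = 2

2.0 bits


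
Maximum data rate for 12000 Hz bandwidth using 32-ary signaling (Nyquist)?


Rate = 2 * B * log2(M) = 2 * 12000 * 5.0 = 120000.0

120000.0 bps


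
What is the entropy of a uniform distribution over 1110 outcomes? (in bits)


H = log2(n) = log2(1110) = 10.1163

10.1163 bits


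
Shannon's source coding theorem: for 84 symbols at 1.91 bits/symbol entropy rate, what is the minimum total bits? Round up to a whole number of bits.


Minimum bits >= n * H = 84 * 1.91 = 160.44, rounded up to a whole number of bits = 161

161 bits


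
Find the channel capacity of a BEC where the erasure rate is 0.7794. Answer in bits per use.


C = 1 - epsilon = 1 - 0.7794 = 0.2206

0.2206 bits


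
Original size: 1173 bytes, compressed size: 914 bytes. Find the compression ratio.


Ratio = original / compressed = 1173 / 914 = 1.2834

1.2834


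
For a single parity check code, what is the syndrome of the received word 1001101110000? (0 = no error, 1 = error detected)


Syndrome = XOR of all bits = 1 XOR 0 XOR 0 XOR 1 XOR 1 XOR 0 XOR 1 XOR 1 XOR 1 XOR 0 XOR 0 XOR 0 XOR 0 = 0

0


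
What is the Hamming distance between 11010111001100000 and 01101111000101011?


Count differing positions: ^ . ^ ^ ^ . . . . . ^ . . ^ . ^ ^ = 8 differences

8


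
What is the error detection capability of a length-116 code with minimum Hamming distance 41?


Detection capability = d_min - 1 = 41 - 1 = 40

40 errors


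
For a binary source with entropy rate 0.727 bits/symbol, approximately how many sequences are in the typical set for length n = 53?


log2|A_typical| = nH = 53 * 0.727 = 38.531, so |A_typical| ~ 2^38.531 = 3.972e+11

3.972e+11


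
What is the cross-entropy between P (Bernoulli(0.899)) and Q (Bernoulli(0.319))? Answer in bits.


H(P,Q) = -p*log2(q) - (1-p)*log2(1-q). -0.899*log2(0.319) = 1.481886; -0.101*log2(0.681) = 0.055982. H(P,Q) = 1.481886 + 0.055982 = 1.5379

1.5379 bits


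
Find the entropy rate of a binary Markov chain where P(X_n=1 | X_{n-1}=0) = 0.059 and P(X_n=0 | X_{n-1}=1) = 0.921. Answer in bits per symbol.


Stationary distribution: pi_0 = p10/(p01+p10) = 0.9398, pi_1 = 0.0602. Entropy rate H' = pi_0*H(p01) + pi_1*H(p10) = 0.9398*0.3235 + 0.0602*0.3986 = 0.328

0.328 bits/symbol


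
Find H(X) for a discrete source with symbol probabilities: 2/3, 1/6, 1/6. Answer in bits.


H = -sum(p_i * log2(p_i)). Terms: -(2/3)*log2(2/3) = 0.389975; -(1/6)*log2(1/6) = 0.430827; -(1/6)*log2(1/6) = 0.430827. H = 0.389975 + 0.430827 + 0.430827 = 1.2516

1.2516 bits


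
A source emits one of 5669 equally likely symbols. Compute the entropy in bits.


H = log2(n) = log2(5669) = 12.4689

12.4689 bits


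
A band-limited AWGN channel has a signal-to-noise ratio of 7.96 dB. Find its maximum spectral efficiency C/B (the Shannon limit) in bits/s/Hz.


SNR_linear = 10^(7.96/10) = 6.2517; C/B = log2(1 + SNR_linear) = log2(1 + 6.2517) = 2.8583

2.8583 bits/s/Hz


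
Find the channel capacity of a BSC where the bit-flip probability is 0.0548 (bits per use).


H(p) = -p*log2(p) - (1-p)*log2(1-p) = -0.0548*log2(0.0548) - 0.9452*log2(0.9452) = 0.229594 + 0.076853 = 0.3064. C = 1 - H(p) = 1 - 0.3064 = 0.6936

0.6936 bits


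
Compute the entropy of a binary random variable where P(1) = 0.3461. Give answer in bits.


H = -p*log2(p) - (1-p)*log2(1-p). -0.3461*log2(0.3461) = 0.529789; -0.6539*log2(0.6539) = 0.400748. H = 0.529789 + 0.400748 = 0.9305

0.9305 bits


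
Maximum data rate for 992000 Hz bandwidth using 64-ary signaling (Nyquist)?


Rate = 2 * B * log2(M) = 2 * 992000 * 6.0 = 11904000.0

11904000.0 bps


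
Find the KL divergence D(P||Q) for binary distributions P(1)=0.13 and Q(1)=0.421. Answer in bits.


KL = p*log2(p/q) + (1-p)*log2((1-p)/(1-q)) = 0.13*log2(0.13/0.421) + 0.87*log2(0.87/0.579) = 0.2907

0.2907 bits


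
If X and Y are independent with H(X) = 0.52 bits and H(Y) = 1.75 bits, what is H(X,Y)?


For independent variables, H(X,Y) = H(X) + H(Y) = 0.52 + 1.75 = 2.27

2.27 bits


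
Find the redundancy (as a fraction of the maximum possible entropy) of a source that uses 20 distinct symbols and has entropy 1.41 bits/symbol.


H_max = log2(K) = log2(20) = 4.3219 bits/symbol. Redundancy = 1 - H/H_max = 1 - 1.41/4.3219 = 1 - 0.3262 = 0.6738

0.6738


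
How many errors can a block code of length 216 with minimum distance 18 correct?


Correction capability = floor((d-1)/2) = floor((18-1)/2) = 8

8 errors


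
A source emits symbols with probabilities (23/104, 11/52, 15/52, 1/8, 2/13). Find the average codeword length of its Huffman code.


Huffman construction (repeatedly merge the two least-probable nodes; each merge adds 1 bit to every symbol beneath it): 1/8 + 2/13 = 29/104; 11/52 + 23/104 = 45/104; 29/104 + 15/52 = 59/104; 45/104 + 59/104 = 1. Resulting codeword lengths (in the order the probabilities were given): (2, 2, 2, 3, 3). L_avg = sum(p_i * l_i) = 23/104*2 + 11/52*2 + 15/52*2 + 1/8*3 + 2/13*3 = 237/104 = 2.2788

2.2788 bits


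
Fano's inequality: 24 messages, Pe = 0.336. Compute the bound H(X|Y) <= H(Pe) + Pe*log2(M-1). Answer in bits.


H(Pe) = -Pe*log2(Pe) - (1-Pe)*log2(1-Pe) = -0.336*log2(0.336) - 0.664*log2(0.664) = 0.528685 + 0.392255 = 0.9209. Pe*log2(M-1) = 0.336*log2(23) = 1.519917. Bound = H(Pe) + Pe*log2(M-1) = 0.528685 + 0.392255 + 1.519917 = 2.4409

2.4409 bits


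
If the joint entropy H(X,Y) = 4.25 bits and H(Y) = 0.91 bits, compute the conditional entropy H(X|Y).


H(X|Y) = H(X,Y) - H(Y) = 4.25 - 0.91 = 3.34

3.34 bits


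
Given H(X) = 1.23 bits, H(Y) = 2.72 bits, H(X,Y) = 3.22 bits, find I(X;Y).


I(X;Y) = H(X) + H(Y) - H(X,Y) = 1.23 + 2.72 - 3.22 = 0.73

0.73 bits


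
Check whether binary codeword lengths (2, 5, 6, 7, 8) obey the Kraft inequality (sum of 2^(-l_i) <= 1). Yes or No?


Kraft sum = sum(2^(-l_i)) = 0.3086, need <= 1. Result: satisfied (a binary prefix-free code with these lengths exists)

Yes


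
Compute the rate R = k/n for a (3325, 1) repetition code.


Rate = k/n = 1/3325

1/3325


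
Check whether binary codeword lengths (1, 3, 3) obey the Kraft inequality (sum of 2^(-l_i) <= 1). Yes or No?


Kraft sum = sum(2^(-l_i)) = 0.75, need <= 1. Result: satisfied (a binary prefix-free code with these lengths exists)

Yes


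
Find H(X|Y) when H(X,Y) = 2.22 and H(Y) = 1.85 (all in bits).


H(X|Y) = H(X,Y) - H(Y) = 2.22 - 1.85 = 0.37

0.37 bits


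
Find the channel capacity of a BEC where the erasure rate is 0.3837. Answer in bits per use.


C = 1 - epsilon = 1 - 0.3837 = 0.6163

0.6163 bits


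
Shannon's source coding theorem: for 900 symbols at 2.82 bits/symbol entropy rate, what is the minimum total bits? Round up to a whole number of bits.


Minimum bits >= n * H = 900 * 2.82 = 2538.0, rounded up to a whole number of bits = 2538

2538 bits


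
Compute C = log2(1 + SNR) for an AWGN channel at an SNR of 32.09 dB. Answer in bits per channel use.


SNR_linear = 10^(32.09/10) = 1618.08; C = log2(1 + SNR_linear) = log2(1 + 1618.08) = 10.661

10.661 bits/channel use


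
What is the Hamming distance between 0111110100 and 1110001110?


Count differing positions: ^ . . ^ ^ ^ ^ . ^ . = 6 differences

6


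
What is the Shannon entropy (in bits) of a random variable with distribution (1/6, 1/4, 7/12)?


H = -sum(p_i * log2(p_i)). Terms: -(1/6)*log2(1/6) = 0.430827; -(1/4)*log2(1/4) = 0.500000; -(7/12)*log2(7/12) = 0.453604. H = 0.430827 + 0.500000 + 0.453604 = 1.3844

1.3844 bits


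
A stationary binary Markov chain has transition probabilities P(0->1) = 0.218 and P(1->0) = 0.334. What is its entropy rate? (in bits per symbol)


Stationary distribution: pi_0 = p10/(p01+p10) = 0.6051, pi_1 = 0.3949. Entropy rate H' = pi_0*H(p01) + pi_1*H(p10) = 0.6051*0.7565 + 0.3949*0.919 = 0.8207

0.8207 bits/symbol


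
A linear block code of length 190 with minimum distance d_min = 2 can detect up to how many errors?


Detection capability = d_min - 1 = 2 - 1 = 1

1 errors


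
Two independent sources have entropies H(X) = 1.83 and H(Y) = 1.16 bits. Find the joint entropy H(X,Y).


For independent variables, H(X,Y) = H(X) + H(Y) = 1.83 + 1.16 = 2.99

2.99 bits


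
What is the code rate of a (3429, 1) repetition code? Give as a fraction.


Rate = k/n = 1/3429

1/3429


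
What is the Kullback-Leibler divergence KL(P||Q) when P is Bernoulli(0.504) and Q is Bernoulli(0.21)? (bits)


KL = p*log2(p/q) + (1-p)*log2((1-p)/(1-q)) = 0.504*log2(0.504/0.21) + 0.496*log2(0.496/0.79) = 0.3035

0.3035 bits


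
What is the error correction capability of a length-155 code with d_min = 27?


Correction capability = floor((d-1)/2) = floor((27-1)/2) = 13

13 errors


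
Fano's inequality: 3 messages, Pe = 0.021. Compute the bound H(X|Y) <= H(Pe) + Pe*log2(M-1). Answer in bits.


H(Pe) = -Pe*log2(Pe) - (1-Pe)*log2(1-Pe) = -0.021*log2(0.021) - 0.979*log2(0.979) = 0.117043 + 0.029976 = 0.147. Pe*log2(M-1) = 0.021*log2(2) = 0.021000. Bound = H(Pe) + Pe*log2(M-1) = 0.117043 + 0.029976 + 0.021000 = 0.168

0.168 bits


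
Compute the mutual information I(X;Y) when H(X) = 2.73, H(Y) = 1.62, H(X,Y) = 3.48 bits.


I(X;Y) = H(X) + H(Y) - H(X,Y) = 2.73 + 1.62 - 3.48 = 0.87

0.87 bits


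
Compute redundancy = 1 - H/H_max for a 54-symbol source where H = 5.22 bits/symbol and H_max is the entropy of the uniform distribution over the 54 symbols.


H_max = log2(K) = log2(54) = 5.7549 bits/symbol. Redundancy = 1 - H/H_max = 1 - 5.22/5.7549 = 1 - 0.9071 = 0.0929

0.0929


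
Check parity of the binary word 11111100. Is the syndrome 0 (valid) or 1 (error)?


Syndrome = XOR of all bits = 1 XOR 1 XOR 1 XOR 1 XOR 1 XOR 1 XOR 0 XOR 0 = 0

0


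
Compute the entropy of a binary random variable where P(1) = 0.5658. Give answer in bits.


H = -p*log2(p) - (1-p)*log2(1-p). -0.5658*log2(0.5658) = 0.464882; -0.4342*log2(0.4342) = 0.522589. H = 0.464882 + 0.522589 = 0.9875

0.9875 bits


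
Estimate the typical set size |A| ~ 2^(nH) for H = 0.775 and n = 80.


log2|A_typical| = nH = 80 * 0.775 = 62.0, so |A_typical| ~ 2^62.0 = 4.612e+18

4.612e+18


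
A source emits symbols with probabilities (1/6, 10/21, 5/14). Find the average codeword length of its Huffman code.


Huffman construction (repeatedly merge the two least-probable nodes; each merge adds 1 bit to every symbol beneath it): 1/6 + 5/14 = 11/21; 10/21 + 11/21 = 1. Resulting codeword lengths (in the order the probabilities were given): (2, 1, 2). L_avg = sum(p_i * l_i) = 1/6*2 + 10/21*1 + 5/14*2 = 32/21 = 1.5238

1.5238 bits


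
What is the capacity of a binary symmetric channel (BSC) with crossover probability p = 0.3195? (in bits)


H(p) = -p*log2(p) - (1-p)*log2(1-p) = -0.3195*log2(0.3195) - 0.6805*log2(0.6805) = 0.525933 + 0.377904 = 0.9038. C = 1 - H(p) = 1 - 0.9038 = 0.0962

0.0962 bits


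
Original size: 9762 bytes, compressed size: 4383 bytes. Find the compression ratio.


Ratio = original / compressed = 9762 / 4383 = 2.2272

2.2272


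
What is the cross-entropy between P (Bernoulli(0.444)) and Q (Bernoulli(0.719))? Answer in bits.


H(P,Q) = -p*log2(q) - (1-p)*log2(1-q). -0.444*log2(0.719) = 0.211316; -0.556*log2(0.281) = 1.018235. H(P,Q) = 0.211316 + 1.018235 = 1.2296

1.2296 bits


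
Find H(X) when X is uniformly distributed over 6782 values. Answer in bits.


H = log2(n) = log2(6782) = 12.7275

12.7275 bits


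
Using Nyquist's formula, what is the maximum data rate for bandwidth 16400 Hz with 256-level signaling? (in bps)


Rate = 2 * B * log2(M) = 2 * 16400 * 8.0 = 262400.0

262400.0 bps


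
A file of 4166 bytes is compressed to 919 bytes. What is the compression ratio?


Ratio = original / compressed = 4166 / 919 = 4.5332

4.5332


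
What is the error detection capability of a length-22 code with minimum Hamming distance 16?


Detection capability = d_min - 1 = 16 - 1 = 15

15 errors


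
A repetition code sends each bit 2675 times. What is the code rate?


Rate = k/n = 1/2675

1/2675


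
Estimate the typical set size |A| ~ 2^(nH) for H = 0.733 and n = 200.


log2|A_typical| = nH = 200 * 0.733 = 146.6, so |A_typical| ~ 2^146.6 = 1.352e+44

1.352e+44


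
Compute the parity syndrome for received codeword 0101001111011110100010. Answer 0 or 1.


Syndrome = XOR of all bits = 0 XOR 1 XOR 0 XOR 1 XOR 0 XOR 0 XOR 1 XOR 1 XOR 1 XOR 1 XOR 0 XOR 1 XOR 1 XOR 1 XOR 1 XOR 0 XOR 1 XOR 0 XOR 0 XOR 0 XOR 1 XOR 0 = 0

0


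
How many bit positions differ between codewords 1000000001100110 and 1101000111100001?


Count differing positions: . ^ . ^ . . . ^ ^ . . . . ^ ^ ^ = 7 differences

7


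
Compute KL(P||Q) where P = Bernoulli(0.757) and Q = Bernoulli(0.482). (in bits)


KL = p*log2(p/q) + (1-p)*log2((1-p)/(1-q)) = 0.757*log2(0.757/0.482) + 0.243*log2(0.243/0.518) = 0.2276

0.2276 bits


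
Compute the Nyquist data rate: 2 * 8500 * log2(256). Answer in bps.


Rate = 2 * B * log2(M) = 2 * 8500 * 8.0 = 136000.0

136000.0 bps


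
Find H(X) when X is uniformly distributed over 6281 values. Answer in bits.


H = log2(n) = log2(6281) = 12.6168

12.6168 bits


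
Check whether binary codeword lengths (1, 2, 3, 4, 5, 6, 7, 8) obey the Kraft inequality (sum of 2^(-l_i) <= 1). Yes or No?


Kraft sum = sum(2^(-l_i)) = 0.9961, need <= 1. Result: satisfied (a binary prefix-free code with these lengths exists)

Yes


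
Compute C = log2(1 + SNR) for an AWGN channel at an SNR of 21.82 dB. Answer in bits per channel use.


SNR_linear = 10^(21.82/10) = 152.0548; C = log2(1 + SNR_linear) = log2(1 + 152.0548) = 7.2579

7.2579 bits/channel use


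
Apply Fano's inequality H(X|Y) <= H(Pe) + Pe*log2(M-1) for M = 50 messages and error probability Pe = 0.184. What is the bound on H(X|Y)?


H(Pe) = -Pe*log2(Pe) - (1-Pe)*log2(1-Pe) = -0.184*log2(0.184) - 0.816*log2(0.816) = 0.449369 + 0.239381 = 0.6887. Pe*log2(M-1) = 0.184*log2(49) = 1.033107. Bound = H(Pe) + Pe*log2(M-1) = 0.449369 + 0.239381 + 1.033107 = 1.7219

1.7219 bits


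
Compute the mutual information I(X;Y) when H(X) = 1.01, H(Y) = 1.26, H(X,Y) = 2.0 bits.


I(X;Y) = H(X) + H(Y) - H(X,Y) = 1.01 + 1.26 - 2.0 = 0.27

0.27 bits


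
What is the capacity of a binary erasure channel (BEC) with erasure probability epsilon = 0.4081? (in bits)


C = 1 - epsilon = 1 - 0.4081 = 0.5919

0.5919 bits


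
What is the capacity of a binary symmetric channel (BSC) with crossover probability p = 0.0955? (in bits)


H(p) = -p*log2(p) - (1-p)*log2(1-p) = -0.0955*log2(0.0955) - 0.9045*log2(0.9045) = 0.323588 + 0.130978 = 0.4546. C = 1 - H(p) = 1 - 0.4546 = 0.5454

0.5454 bits


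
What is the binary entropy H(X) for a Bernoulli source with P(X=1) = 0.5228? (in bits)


H = -p*log2(p) - (1-p)*log2(1-p). -0.5228*log2(0.5228) = 0.489168; -0.4772*log2(0.4772) = 0.509332. H = 0.489168 + 0.509332 = 0.9985

0.9985 bits


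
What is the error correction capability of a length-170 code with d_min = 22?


Correction capability = floor((d-1)/2) = floor((22-1)/2) = 10

10 errors


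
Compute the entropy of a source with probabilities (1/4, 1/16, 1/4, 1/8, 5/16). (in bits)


H = -sum(p_i * log2(p_i)). Terms: -(1/4)*log2(1/4) = 0.500000; -(1/16)*log2(1/16) = 0.250000; -(1/4)*log2(1/4) = 0.500000; -(1/8)*log2(1/8) = 0.375000; -(5/16)*log2(5/16) = 0.524397. H = 0.500000 + 0.250000 + 0.500000 + 0.375000 + 0.524397 = 2.1494

2.1494 bits


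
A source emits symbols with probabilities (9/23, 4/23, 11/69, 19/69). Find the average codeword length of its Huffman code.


Huffman construction (repeatedly merge the two least-probable nodes; each merge adds 1 bit to every symbol beneath it): 11/69 + 4/23 = 1/3; 19/69 + 1/3 = 14/23; 9/23 + 14/23 = 1. Resulting codeword lengths (in the order the probabilities were given): (1, 3, 3, 2). L_avg = sum(p_i * l_i) = 9/23*1 + 4/23*3 + 11/69*3 + 19/69*2 = 134/69 = 1.942

1.942 bits


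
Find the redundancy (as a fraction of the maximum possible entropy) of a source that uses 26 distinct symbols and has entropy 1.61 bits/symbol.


H_max = log2(K) = log2(26) = 4.7004 bits/symbol. Redundancy = 1 - H/H_max = 1 - 1.61/4.7004 = 1 - 0.3425 = 0.6575

0.6575


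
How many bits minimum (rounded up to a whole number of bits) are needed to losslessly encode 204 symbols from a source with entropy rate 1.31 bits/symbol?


Minimum bits >= n * H = 204 * 1.31 = 267.24, rounded up to a whole number of bits = 268

268 bits


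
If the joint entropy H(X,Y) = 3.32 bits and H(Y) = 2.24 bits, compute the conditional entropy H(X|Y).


H(X|Y) = H(X,Y) - H(Y) = 3.32 - 2.24 = 1.08

1.08 bits


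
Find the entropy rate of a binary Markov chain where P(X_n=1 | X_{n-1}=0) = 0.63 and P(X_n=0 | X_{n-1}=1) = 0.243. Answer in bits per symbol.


Stationary distribution: pi_0 = p10/(p01+p10) = 0.2784, pi_1 = 0.7216. Entropy rate H' = pi_0*H(p01) + pi_1*H(p10) = 0.2784*0.9507 + 0.7216*0.8 = 0.8419

0.8419 bits/symbol


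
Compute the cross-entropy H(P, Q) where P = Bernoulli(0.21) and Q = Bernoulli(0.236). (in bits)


H(P,Q) = -p*log2(q) - (1-p)*log2(1-q). -0.21*log2(0.236) = 0.437460; -0.79*log2(0.764) = 0.306801. H(P,Q) = 0.437460 + 0.306801 = 0.7443

0.7443 bits


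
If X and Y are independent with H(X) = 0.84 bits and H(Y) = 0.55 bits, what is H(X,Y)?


For independent variables, H(X,Y) = H(X) + H(Y) = 0.84 + 0.55 = 1.39

1.39 bits


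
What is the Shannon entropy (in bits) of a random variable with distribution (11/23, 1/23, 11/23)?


H = -sum(p_i * log2(p_i)). Terms: -(11/23)*log2(11/23) = 0.508932; -(1/23)*log2(1/23) = 0.196677; -(11/23)*log2(11/23) = 0.508932. H = 0.508932 + 0.196677 + 0.508932 = 1.2145

1.2145 bits


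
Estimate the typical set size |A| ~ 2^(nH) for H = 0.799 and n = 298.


log2|A_typical| = nH = 298 * 0.799 = 238.102, so |A_typical| ~ 2^238.102 = 4.741e+71

4.741e+71


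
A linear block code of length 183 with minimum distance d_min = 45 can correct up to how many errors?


Correction capability = floor((d-1)/2) = floor((45-1)/2) = 22

22 errors


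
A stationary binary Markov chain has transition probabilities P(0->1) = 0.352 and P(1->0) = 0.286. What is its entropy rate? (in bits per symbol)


Stationary distribution: pi_0 = p10/(p01+p10) = 0.4483, pi_1 = 0.5517. Entropy rate H' = pi_0*H(p01) + pi_1*H(p10) = 0.4483*0.9358 + 0.5517*0.8635 = 0.8959

0.8959 bits/symbol


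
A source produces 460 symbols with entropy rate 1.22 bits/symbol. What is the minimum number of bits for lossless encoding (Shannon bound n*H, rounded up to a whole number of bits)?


Minimum bits >= n * H = 460 * 1.22 = 561.2, rounded up to a whole number of bits = 562

562 bits


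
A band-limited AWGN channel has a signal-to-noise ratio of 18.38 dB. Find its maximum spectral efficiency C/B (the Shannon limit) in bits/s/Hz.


SNR_linear = 10^(18.38/10) = 68.8652; C/B = log2(1 + SNR_linear) = log2(1 + 68.8652) = 6.1265

6.1265 bits/s/Hz


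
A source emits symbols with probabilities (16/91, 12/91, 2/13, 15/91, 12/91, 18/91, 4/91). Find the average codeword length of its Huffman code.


Huffman construction (repeatedly merge the two least-probable nodes; each merge adds 1 bit to every symbol beneath it): 4/91 + 12/91 = 16/91; 12/91 + 2/13 = 2/7; 15/91 + 16/91 = 31/91; 16/91 + 18/91 = 34/91; 2/7 + 31/91 = 57/91; 34/91 + 57/91 = 1. Resulting codeword lengths (in the order the probabilities were given): (3, 3, 3, 3, 3, 2, 3). L_avg = sum(p_i * l_i) = 16/91*3 + 12/91*3 + 2/13*3 + 15/91*3 + 12/91*3 + 18/91*2 + 4/91*3 = 255/91 = 2.8022

2.8022 bits


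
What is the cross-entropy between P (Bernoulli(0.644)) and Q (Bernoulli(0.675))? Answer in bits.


H(P,Q) = -p*log2(q) - (1-p)*log2(1-q). -0.644*log2(0.675) = 0.365174; -0.356*log2(0.325) = 0.577250. H(P,Q) = 0.365174 + 0.577250 = 0.9424

0.9424 bits


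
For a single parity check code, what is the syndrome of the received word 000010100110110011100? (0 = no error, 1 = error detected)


Syndrome = XOR of all bits = 0 XOR 0 XOR 0 XOR 0 XOR 1 XOR 0 XOR 1 XOR 0 XOR 0 XOR 1 XOR 1 XOR 0 XOR 1 XOR 1 XOR 0 XOR 0 XOR 1 XOR 1 XOR 1 XOR 0 XOR 0 = 1

1


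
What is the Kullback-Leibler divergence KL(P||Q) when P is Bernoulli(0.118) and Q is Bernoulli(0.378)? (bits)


KL = p*log2(p/q) + (1-p)*log2((1-p)/(1-q)) = 0.118*log2(0.118/0.378) + 0.882*log2(0.882/0.622) = 0.2462

0.2462 bits


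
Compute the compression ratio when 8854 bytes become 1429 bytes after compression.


Ratio = original / compressed = 8854 / 1429 = 6.1959

6.1959


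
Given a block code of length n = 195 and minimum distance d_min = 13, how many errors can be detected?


Detection capability = d_min - 1 = 13 - 1 = 12

12 errors


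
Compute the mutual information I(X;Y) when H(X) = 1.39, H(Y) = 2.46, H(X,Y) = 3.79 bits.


I(X;Y) = H(X) + H(Y) - H(X,Y) = 1.39 + 2.46 - 3.79 = 0.06

0.06 bits


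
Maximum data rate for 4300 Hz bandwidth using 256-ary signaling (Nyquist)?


Rate = 2 * B * log2(M) = 2 * 4300 * 8.0 = 68800.0

68800.0 bps


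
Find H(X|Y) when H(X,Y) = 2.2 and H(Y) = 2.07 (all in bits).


H(X|Y) = H(X,Y) - H(Y) = 2.2 - 2.07 = 0.13

0.13 bits


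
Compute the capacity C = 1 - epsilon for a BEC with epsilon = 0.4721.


C = 1 - epsilon = 1 - 0.4721 = 0.5279

0.5279 bits


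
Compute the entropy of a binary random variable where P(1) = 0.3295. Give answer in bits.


H = -p*log2(p) - (1-p)*log2(1-p). -0.3295*log2(0.3295) = 0.527744; -0.6705*log2(0.6705) = 0.386671. H = 0.527744 + 0.386671 = 0.9144

0.9144 bits


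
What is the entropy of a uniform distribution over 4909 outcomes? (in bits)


H = log2(n) = log2(4909) = 12.2612

12.2612 bits
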